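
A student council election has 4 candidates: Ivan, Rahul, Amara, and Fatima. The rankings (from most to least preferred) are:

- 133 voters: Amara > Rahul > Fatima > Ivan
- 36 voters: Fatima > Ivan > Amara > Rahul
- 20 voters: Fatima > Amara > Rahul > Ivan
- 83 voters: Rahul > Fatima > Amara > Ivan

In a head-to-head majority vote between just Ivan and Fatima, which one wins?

Voters preferring Ivan to Fatima: 0; preferring Fatima to Ivan: 272.
Fatima wins the head-to-head.

Fatima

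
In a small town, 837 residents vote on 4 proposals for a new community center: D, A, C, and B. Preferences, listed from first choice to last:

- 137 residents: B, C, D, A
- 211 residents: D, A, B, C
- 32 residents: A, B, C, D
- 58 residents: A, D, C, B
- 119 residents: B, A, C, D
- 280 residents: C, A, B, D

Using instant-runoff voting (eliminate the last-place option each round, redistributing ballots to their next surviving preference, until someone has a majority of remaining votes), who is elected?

B

Round 1: D 211, A 90, C 280, B 256. Eliminate A.
Round 2: D 269, C 280, B 288. Eliminate D.
Round 3: C 338, B 499. B has a majority.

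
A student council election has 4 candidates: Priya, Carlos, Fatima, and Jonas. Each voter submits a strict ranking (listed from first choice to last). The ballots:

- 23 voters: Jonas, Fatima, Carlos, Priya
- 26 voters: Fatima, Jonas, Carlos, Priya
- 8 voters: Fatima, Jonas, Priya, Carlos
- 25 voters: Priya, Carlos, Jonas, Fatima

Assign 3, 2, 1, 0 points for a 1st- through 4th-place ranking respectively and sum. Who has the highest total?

Jonas

Priya: 23·0 + 26·0 + 8·1 + 25·3 = 83
Carlos: 23·1 + 26·1 + 8·0 + 25·2 = 99
Fatima: 23·2 + 26·3 + 8·3 + 25·0 = 148
Jonas: 23·3 + 26·2 + 8·2 + 25·1 = 162
Jonas has the highest Borda score (162).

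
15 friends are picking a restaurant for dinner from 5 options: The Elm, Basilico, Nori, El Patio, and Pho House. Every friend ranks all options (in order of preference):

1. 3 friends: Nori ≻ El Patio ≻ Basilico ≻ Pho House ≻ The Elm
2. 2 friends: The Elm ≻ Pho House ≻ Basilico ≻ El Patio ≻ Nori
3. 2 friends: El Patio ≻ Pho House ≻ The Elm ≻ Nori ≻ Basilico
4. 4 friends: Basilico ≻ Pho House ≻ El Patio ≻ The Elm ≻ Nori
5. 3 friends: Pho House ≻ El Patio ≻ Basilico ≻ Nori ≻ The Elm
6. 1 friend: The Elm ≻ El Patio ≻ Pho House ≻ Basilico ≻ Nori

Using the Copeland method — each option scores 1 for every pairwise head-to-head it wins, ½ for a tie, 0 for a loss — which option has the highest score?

Pho House

The Elm: beats Nori; loses to Basilico, El Patio, and Pho House → score 1.
Basilico: beats The Elm and Nori; loses to El Patio and Pho House → score 2.
Nori: loses to The Elm, Basilico, El Patio, and Pho House → score 0.
El Patio: beats The Elm, Basilico, and Nori; loses to Pho House → score 3.
Pho House: beats The Elm, Basilico, Nori, and El Patio → score 4.
Pho House has the best pairwise record.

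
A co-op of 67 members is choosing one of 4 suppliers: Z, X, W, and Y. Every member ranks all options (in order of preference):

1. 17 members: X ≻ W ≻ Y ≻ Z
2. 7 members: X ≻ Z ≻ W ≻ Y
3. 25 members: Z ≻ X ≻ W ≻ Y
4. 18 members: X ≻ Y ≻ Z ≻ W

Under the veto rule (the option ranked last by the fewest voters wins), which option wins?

X

Last-place votes: Z 17, X 0, W 18, Y 32.
X is ranked last by the fewest voters, so X wins.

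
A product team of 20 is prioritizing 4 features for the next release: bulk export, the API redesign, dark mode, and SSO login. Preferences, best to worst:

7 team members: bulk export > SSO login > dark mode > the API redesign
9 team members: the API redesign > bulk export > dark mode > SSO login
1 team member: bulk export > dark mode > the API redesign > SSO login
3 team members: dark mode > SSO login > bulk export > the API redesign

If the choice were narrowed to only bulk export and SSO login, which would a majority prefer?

Voters preferring bulk export to SSO login: 17; preferring SSO login to bulk export: 3.
bulk export wins the head-to-head.

bulk export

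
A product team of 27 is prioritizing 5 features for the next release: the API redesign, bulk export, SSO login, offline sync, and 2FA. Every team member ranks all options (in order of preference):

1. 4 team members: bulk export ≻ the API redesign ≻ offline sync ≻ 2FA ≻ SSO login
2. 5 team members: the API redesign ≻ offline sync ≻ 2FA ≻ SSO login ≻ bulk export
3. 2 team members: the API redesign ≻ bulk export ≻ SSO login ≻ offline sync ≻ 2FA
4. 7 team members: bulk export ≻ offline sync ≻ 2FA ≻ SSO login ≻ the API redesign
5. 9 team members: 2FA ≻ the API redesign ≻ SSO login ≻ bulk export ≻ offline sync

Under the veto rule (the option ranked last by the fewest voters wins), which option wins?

Last-place votes: the API redesign 7, bulk export 5, SSO login 4, offline sync 9, 2FA 2.
2FA is ranked last by the fewest voters, so 2FA wins.

2FA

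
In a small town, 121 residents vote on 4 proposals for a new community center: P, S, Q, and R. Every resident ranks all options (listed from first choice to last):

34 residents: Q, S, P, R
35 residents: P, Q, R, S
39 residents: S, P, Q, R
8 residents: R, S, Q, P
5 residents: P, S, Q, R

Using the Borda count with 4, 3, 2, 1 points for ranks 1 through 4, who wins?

P

P: 34·2 + 35·4 + 39·3 + 8·1 + 5·4 = 353
S: 34·3 + 35·1 + 39·4 + 8·3 + 5·3 = 332
Q: 34·4 + 35·3 + 39·2 + 8·2 + 5·2 = 345
R: 34·1 + 35·2 + 39·1 + 8·4 + 5·1 = 180
P has the highest Borda score (353).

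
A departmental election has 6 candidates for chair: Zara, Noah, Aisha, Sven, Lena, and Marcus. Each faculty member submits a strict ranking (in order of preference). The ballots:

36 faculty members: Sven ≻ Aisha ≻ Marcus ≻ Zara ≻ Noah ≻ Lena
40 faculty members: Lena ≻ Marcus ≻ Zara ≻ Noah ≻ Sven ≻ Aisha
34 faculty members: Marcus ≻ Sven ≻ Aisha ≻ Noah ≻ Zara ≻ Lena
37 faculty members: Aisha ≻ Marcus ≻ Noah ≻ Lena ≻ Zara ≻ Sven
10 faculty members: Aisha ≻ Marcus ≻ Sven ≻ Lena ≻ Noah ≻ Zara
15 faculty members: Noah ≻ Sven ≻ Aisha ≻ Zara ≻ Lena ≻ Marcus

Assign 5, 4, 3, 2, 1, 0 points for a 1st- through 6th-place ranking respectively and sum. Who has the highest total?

Zara: 36·2 + 40·3 + 34·1 + 37·1 + 10·0 + 15·2 = 293
Noah: 36·1 + 40·2 + 34·2 + 37·3 + 10·1 + 15·5 = 380
Aisha: 36·4 + 40·0 + 34·3 + 37·5 + 10·5 + 15·3 = 526
Sven: 36·5 + 40·1 + 34·4 + 37·0 + 10·3 + 15·4 = 446
Lena: 36·0 + 40·5 + 34·0 + 37·2 + 10·2 + 15·1 = 309
Marcus: 36·3 + 40·4 + 34·5 + 37·4 + 10·4 + 15·0 = 626
Marcus has the highest Borda score (626).

Marcus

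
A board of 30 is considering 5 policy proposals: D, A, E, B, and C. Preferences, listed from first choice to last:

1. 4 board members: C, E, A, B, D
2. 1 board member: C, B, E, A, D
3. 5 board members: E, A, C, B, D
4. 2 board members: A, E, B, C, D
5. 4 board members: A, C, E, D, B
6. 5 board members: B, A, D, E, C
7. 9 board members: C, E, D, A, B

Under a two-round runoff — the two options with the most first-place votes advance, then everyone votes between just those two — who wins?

A

Round 1 first-place votes: D 0, A 6, E 5, B 5, C 14.
C and A advance.
Runoff: C is preferred to A by 14 voters; A by 16.
A wins the runoff.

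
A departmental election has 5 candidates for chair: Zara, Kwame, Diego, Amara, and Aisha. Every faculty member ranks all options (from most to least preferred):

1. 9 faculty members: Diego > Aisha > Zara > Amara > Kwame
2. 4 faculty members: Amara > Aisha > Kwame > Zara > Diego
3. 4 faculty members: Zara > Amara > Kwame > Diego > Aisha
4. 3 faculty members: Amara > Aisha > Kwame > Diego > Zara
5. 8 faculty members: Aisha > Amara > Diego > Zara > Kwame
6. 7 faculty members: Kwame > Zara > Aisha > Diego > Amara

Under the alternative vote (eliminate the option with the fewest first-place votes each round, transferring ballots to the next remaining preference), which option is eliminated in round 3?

Round 1: Zara 4, Kwame 7, Diego 9, Amara 7, Aisha 8. Eliminate Zara.
Round 2: Kwame 7, Diego 9, Amara 11, Aisha 8. Eliminate Kwame.
Round 3: Diego 9, Amara 11, Aisha 15. Eliminate Diego.

Diego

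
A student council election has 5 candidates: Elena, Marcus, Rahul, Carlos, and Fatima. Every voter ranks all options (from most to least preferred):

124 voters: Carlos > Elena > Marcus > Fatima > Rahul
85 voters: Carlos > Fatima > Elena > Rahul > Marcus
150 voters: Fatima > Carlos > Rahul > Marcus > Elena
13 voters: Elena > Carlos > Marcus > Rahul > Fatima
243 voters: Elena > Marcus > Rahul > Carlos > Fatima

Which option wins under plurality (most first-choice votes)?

First-place votes: Elena 256, Marcus 0, Rahul 0, Carlos 209, Fatima 150.
Elena has the most first-place votes.

Elena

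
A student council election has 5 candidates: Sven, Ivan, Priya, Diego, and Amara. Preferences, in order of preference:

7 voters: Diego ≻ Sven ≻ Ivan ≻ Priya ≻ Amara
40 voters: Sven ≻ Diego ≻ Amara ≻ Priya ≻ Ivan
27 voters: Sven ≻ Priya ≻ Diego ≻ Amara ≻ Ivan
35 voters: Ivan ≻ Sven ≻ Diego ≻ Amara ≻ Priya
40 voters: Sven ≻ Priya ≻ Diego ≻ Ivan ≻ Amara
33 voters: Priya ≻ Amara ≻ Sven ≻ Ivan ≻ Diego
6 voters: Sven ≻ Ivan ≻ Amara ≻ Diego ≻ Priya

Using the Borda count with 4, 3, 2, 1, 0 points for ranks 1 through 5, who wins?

Sven: 7·3 + 40·4 + 27·4 + 35·3 + 40·4 + 33·2 + 6·4 = 644
Ivan: 7·2 + 40·0 + 27·0 + 35·4 + 40·1 + 33·1 + 6·3 = 245
Priya: 7·1 + 40·1 + 27·3 + 35·0 + 40·3 + 33·4 + 6·0 = 380
Diego: 7·4 + 40·3 + 27·2 + 35·2 + 40·2 + 33·0 + 6·1 = 358
Amara: 7·0 + 40·2 + 27·1 + 35·1 + 40·0 + 33·3 + 6·2 = 253
Sven has the highest Borda score (644).

Sven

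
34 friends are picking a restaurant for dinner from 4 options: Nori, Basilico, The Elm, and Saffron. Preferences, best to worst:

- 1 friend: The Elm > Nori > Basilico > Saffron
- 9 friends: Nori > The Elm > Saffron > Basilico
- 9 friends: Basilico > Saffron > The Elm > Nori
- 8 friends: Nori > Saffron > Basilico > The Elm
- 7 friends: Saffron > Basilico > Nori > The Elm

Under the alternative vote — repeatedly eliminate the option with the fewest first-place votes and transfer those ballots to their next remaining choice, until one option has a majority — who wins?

Round 1: Nori 17, Basilico 9, The Elm 1, Saffron 7. Eliminate The Elm.
Round 2: Nori 18, Basilico 9, Saffron 7. Nori has a majority.

Nori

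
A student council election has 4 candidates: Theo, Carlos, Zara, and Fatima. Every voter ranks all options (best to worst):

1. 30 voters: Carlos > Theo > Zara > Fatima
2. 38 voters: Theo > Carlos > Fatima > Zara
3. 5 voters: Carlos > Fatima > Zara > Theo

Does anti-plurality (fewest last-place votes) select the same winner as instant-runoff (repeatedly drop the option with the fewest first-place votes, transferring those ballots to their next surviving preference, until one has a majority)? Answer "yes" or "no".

no

Anti-plurality — last-place votes: Theo 5, Carlos 0, Zara 38, Fatima 30. Winner: Carlos.
Instant-runoff — R1 Theo 38, Carlos 35, Zara 0, Fatima 0 (Theo winner). Winner: Theo.
The two methods disagree.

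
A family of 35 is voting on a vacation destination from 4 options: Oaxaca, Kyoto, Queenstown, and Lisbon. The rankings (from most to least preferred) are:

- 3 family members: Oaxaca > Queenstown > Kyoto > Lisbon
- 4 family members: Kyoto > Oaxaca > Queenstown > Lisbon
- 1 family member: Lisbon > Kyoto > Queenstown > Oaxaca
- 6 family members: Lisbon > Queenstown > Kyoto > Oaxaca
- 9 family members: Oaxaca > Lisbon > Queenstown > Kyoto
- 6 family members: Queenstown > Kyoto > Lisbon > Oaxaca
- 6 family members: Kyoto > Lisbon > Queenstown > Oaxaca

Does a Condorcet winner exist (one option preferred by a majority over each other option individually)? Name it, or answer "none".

Checking pairwise contests:
Kyoto beats Oaxaca 23–12.
Queenstown beats Kyoto 24–11.
Lisbon beats Queenstown 22–13.
Kyoto beats Lisbon 19–16.
Every option loses at least one head-to-head, so there is no Condorcet winner.

none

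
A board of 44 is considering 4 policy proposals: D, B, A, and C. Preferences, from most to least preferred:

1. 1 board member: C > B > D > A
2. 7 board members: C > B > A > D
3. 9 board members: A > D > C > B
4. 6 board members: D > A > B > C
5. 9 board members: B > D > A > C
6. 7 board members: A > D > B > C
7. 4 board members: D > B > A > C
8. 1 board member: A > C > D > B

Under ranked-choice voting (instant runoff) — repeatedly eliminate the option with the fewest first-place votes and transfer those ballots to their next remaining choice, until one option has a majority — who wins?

A

Round 1: D 10, B 9, A 17, C 8. Eliminate C.
Round 2: D 10, B 17, A 17. Eliminate D.
Round 3: B 21, A 23. A has a majority.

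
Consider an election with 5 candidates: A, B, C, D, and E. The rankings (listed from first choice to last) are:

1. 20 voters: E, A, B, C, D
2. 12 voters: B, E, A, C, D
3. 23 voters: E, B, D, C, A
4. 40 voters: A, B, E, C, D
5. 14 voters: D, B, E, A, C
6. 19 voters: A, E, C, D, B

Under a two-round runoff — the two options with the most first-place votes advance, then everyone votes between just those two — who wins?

E

Round 1 first-place votes: A 59, B 12, C 0, D 14, E 43.
A and E advance.
Runoff: A is preferred to E by 59 voters; E by 69.
E wins the runoff.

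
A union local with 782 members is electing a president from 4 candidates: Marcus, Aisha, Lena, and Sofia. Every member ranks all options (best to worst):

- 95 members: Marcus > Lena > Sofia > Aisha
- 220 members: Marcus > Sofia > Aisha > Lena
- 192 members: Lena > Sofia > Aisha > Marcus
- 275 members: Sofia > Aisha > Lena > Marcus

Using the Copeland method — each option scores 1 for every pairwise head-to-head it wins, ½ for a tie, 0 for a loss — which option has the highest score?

Marcus: loses to Aisha, Lena, and Sofia → score 0.
Aisha: beats Marcus and Lena; loses to Sofia → score 2.
Lena: beats Marcus; loses to Aisha and Sofia → score 1.
Sofia: beats Marcus, Aisha, and Lena → score 3.
Sofia has the best pairwise record.

Sofia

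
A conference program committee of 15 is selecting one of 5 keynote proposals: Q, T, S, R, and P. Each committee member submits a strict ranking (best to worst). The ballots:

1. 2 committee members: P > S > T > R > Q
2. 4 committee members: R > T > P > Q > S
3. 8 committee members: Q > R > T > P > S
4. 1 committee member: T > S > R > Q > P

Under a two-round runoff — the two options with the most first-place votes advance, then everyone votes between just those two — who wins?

Round 1 first-place votes: Q 8, T 1, S 0, R 4, P 2.
Q and R advance.
Runoff: Q is preferred to R by 8 voters; R by 7.
Q wins the runoff.

Q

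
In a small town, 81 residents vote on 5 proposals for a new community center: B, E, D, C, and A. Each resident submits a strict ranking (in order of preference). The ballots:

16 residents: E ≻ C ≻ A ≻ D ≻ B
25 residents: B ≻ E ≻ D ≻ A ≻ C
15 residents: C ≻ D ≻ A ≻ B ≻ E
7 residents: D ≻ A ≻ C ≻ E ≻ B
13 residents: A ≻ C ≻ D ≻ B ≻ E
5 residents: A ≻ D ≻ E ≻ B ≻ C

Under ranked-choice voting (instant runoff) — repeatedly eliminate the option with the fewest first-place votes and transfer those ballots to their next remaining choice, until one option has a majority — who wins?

A

Round 1: B 25, E 16, D 7, C 15, A 18. Eliminate D.
Round 2: B 25, E 16, C 15, A 25. Eliminate C.
Round 3: B 25, E 16, A 40. Eliminate E.
Round 4: B 25, A 56. A has a majority.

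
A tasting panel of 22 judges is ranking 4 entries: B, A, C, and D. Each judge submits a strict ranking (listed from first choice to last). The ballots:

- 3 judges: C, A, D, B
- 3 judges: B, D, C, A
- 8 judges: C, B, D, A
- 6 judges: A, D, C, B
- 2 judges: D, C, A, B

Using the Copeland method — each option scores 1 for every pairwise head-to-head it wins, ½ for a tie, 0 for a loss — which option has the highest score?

B: ties A and D; loses to C → score 1.
A: ties B; loses to C and D → score 0.5.
C: beats B and A; ties D → score 2.5.
D: beats A; ties B and C → score 2.
C has the best pairwise record.

C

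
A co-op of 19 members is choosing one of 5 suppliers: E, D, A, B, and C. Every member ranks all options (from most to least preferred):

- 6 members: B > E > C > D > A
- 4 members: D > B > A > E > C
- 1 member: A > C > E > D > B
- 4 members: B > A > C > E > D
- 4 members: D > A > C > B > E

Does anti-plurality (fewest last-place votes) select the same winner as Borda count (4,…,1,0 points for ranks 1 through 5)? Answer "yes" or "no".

yes

Anti-plurality — last-place votes: E 4, D 4, A 6, B 1, C 4. Winner: B.
Borda — scores: E 28, D 39, A 36, B 56, C 31. Winner: B.
The two methods agree.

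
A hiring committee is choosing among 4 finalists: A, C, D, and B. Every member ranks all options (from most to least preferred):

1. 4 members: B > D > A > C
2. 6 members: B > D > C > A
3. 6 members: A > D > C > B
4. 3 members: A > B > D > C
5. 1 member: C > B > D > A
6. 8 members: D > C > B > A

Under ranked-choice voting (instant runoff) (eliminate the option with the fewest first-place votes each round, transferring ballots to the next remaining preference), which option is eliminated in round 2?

D

Round 1: A 9, C 1, D 8, B 10. Eliminate C.
Round 2: A 9, D 8, B 11. Eliminate D.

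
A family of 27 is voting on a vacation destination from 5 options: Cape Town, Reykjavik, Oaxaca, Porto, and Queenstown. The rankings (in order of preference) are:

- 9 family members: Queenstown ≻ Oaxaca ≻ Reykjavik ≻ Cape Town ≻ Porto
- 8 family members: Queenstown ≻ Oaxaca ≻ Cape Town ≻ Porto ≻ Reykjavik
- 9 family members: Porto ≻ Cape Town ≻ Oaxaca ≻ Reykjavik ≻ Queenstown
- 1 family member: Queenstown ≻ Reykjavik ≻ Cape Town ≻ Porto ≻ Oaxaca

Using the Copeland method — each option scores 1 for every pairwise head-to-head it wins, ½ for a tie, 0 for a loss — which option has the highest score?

Cape Town: beats Reykjavik and Porto; loses to Oaxaca and Queenstown → score 2.
Reykjavik: loses to Cape Town, Oaxaca, Porto, and Queenstown → score 0.
Oaxaca: beats Cape Town, Reykjavik, and Porto; loses to Queenstown → score 3.
Porto: beats Reykjavik; loses to Cape Town, Oaxaca, and Queenstown → score 1.
Queenstown: beats Cape Town, Reykjavik, Oaxaca, and Porto → score 4.
Queenstown has the best pairwise record.

Queenstown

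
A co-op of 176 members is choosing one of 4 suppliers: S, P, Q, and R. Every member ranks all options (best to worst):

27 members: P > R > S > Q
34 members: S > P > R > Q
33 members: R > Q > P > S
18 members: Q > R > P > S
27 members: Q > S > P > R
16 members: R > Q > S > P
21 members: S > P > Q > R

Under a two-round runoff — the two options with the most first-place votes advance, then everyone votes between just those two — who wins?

Round 1 first-place votes: S 55, P 27, Q 45, R 49.
S and R advance.
Runoff: S is preferred to R by 82 voters; R by 94.
R wins the runoff.

R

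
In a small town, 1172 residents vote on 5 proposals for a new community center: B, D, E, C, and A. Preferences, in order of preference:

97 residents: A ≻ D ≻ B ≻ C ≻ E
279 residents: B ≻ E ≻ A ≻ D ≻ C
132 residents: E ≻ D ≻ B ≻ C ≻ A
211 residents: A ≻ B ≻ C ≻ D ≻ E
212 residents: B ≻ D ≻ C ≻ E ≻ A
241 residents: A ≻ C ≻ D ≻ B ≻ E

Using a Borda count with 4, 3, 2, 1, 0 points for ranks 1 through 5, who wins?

B: 97·2 + 279·4 + 132·2 + 211·3 + 212·4 + 241·1 = 3296
D: 97·3 + 279·1 + 132·3 + 211·1 + 212·3 + 241·2 = 2295
E: 97·0 + 279·3 + 132·4 + 211·0 + 212·1 + 241·0 = 1577
C: 97·1 + 279·0 + 132·1 + 211·2 + 212·2 + 241·3 = 1798
A: 97·4 + 279·2 + 132·0 + 211·4 + 212·0 + 241·4 = 2754
B has the highest Borda score (3296).

B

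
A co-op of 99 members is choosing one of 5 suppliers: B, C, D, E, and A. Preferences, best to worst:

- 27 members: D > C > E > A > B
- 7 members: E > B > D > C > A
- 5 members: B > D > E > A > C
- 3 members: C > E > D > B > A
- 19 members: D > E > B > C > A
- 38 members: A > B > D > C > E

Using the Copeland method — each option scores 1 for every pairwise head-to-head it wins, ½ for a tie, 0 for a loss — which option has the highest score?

D

B: beats C and D; loses to E and A → score 2.
C: beats E and A; loses to B and D → score 2.
D: beats C, E, and A; loses to B → score 3.
E: beats B and A; loses to C and D → score 2.
A: beats B; loses to C, D, and E → score 1.
D has the best pairwise record.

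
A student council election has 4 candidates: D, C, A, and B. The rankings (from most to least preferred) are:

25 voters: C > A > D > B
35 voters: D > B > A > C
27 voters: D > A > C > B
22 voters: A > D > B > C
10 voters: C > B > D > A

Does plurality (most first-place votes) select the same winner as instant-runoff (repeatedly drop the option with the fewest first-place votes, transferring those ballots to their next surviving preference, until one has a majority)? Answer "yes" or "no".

yes

Plurality — first-place votes: D 62, C 35, A 22, B 0. Winner: D.
Instant-runoff — R1 D 62, C 35, A 22, B 0 (D winner). Winner: D.
The two methods agree.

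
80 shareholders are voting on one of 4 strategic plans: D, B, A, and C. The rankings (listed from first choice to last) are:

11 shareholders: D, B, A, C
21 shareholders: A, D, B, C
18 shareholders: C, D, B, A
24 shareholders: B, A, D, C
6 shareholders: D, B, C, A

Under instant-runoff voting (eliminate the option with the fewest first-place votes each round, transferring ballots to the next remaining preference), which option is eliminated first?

Round 1: D 17, B 24, A 21, C 18. Eliminate D.

D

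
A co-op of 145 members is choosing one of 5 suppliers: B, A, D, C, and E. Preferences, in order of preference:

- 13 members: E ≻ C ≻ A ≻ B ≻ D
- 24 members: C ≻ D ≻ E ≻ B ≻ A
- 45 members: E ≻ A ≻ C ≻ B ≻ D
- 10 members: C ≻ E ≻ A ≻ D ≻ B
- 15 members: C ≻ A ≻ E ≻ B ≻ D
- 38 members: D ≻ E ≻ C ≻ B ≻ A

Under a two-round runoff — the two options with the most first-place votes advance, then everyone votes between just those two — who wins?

E

Round 1 first-place votes: B 0, A 0, D 38, C 49, E 58.
E and C advance.
Runoff: E is preferred to C by 96 voters; C by 49.
E wins the runoff.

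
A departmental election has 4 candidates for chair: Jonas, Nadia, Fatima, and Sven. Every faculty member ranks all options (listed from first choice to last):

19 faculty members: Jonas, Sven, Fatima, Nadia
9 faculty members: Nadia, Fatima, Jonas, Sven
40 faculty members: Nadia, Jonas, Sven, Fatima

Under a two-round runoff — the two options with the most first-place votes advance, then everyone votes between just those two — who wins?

Round 1 first-place votes: Jonas 19, Nadia 49, Fatima 0, Sven 0.
Nadia and Jonas advance.
Runoff: Nadia is preferred to Jonas by 49 voters; Jonas by 19.
Nadia wins the runoff.

Nadia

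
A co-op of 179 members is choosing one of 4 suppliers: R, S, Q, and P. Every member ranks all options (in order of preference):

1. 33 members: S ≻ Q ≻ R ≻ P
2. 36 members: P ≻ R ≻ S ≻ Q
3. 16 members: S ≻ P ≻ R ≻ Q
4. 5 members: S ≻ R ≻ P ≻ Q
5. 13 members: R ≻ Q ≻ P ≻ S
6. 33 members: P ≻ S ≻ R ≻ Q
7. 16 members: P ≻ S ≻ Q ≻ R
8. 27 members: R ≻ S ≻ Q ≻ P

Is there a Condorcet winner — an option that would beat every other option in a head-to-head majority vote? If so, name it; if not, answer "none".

P vs R: 101–78 for P.
P vs S: 98–81 for P.
P vs Q: 106–73 for P.
P beats every other option head-to-head.

P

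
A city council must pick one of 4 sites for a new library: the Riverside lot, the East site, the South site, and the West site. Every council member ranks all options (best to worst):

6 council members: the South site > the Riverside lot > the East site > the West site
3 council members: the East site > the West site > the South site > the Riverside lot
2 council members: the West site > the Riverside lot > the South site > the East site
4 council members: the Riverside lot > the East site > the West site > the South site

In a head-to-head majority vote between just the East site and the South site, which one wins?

Voters preferring the East site to the South site: 7; preferring the South site to the East site: 8.
the South site wins the head-to-head.

the South site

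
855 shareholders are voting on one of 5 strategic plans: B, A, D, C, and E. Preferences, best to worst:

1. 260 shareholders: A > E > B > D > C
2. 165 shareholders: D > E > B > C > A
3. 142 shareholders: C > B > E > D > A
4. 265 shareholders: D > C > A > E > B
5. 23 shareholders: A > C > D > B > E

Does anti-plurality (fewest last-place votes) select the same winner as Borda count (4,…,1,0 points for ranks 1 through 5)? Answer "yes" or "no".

Anti-plurality — last-place votes: B 265, A 307, D 0, C 260, E 23. Winner: D.
Borda — scores: B 1299, A 1662, D 2168, C 1597, E 1824. Winner: D.
The two methods agree.

yes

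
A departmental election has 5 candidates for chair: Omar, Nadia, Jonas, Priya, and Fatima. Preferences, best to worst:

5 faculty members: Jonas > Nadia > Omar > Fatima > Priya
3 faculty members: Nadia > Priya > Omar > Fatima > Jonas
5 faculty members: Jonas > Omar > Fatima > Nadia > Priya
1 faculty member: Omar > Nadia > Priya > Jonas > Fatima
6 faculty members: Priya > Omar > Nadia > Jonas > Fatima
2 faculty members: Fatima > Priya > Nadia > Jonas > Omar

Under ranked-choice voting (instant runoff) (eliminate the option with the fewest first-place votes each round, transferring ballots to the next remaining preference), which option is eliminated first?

Round 1: Omar 1, Nadia 3, Jonas 10, Priya 6, Fatima 2. Eliminate Omar.

Omar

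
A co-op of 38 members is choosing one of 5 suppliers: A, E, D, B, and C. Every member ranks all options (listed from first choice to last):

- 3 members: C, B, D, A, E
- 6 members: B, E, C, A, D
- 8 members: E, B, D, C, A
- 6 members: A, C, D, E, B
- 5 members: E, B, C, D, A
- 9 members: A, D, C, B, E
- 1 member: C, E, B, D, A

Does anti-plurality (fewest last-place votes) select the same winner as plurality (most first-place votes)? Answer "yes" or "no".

Anti-plurality — last-place votes: A 14, E 12, D 6, B 6, C 0. Winner: C.
Plurality — first-place votes: A 15, E 13, D 0, B 6, C 4. Winner: A.
The two methods disagree.

no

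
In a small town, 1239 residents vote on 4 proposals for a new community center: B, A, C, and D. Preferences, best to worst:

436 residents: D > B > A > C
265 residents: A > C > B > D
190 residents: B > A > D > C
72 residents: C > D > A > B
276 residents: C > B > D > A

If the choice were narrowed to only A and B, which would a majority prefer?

B

Voters preferring A to B: 337; preferring B to A: 902.
B wins the head-to-head.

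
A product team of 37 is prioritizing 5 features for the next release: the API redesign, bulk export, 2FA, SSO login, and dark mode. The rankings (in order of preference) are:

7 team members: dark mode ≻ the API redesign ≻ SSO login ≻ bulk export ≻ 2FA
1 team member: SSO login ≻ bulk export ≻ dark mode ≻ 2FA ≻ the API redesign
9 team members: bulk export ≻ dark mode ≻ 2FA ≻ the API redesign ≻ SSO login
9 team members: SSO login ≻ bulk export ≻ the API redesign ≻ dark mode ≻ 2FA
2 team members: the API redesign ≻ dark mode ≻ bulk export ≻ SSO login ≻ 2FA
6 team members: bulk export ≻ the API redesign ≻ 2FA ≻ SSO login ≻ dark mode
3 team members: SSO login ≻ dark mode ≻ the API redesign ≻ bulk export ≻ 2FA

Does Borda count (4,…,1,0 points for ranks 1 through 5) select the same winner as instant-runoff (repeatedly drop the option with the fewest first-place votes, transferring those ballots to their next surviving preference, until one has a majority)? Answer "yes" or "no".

no

Borda — scores: the API redesign 80, bulk export 104, 2FA 31, SSO login 74, dark mode 81. Winner: bulk export.
Instant-runoff — R1 the API redesign 2, bulk export 15, 2FA 0, SSO login 13, dark mode 7 (2FA out); R2 the API redesign 2, bulk export 15, SSO login 13, dark mode 7 (the API redesign out); R3 bulk export 15, SSO login 13, dark mode 9 (dark mode out); R4 bulk export 17, SSO login 20 (SSO login winner). Winner: SSO login.
The two methods disagree.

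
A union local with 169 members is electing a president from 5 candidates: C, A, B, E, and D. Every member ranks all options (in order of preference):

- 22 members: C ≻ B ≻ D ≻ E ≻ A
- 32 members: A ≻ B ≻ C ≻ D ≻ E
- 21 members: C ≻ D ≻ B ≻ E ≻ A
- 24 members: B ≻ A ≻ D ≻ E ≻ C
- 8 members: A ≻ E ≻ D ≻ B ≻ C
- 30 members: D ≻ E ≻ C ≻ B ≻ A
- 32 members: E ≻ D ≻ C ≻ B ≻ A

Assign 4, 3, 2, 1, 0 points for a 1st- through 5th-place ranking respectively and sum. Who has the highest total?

C: 22·4 + 32·2 + 21·4 + 24·0 + 8·0 + 30·2 + 32·2 = 360
A: 22·0 + 32·4 + 21·0 + 24·3 + 8·4 + 30·0 + 32·0 = 232
B: 22·3 + 32·3 + 21·2 + 24·4 + 8·1 + 30·1 + 32·1 = 370
E: 22·1 + 32·0 + 21·1 + 24·1 + 8·3 + 30·3 + 32·4 = 309
D: 22·2 + 32·1 + 21·3 + 24·2 + 8·2 + 30·4 + 32·3 = 419
D has the highest Borda score (419).

D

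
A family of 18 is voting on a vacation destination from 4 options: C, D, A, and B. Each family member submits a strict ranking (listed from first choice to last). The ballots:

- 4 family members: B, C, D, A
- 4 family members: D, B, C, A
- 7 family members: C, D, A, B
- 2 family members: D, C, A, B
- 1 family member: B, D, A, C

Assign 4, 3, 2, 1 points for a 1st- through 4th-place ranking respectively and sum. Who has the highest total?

C: 4·3 + 4·2 + 7·4 + 2·3 + 1·1 = 55
D: 4·2 + 4·4 + 7·3 + 2·4 + 1·3 = 56
A: 4·1 + 4·1 + 7·2 + 2·2 + 1·2 = 28
B: 4·4 + 4·3 + 7·1 + 2·1 + 1·4 = 41
D has the highest Borda score (56).

D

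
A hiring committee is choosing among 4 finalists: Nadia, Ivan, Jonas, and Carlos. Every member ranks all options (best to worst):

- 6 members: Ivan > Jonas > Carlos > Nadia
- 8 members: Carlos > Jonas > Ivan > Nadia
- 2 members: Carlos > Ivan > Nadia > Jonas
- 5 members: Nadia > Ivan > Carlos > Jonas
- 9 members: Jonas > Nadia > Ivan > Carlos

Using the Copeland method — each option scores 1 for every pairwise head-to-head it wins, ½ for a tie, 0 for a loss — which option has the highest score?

Jonas

Nadia: loses to Ivan, Jonas, and Carlos → score 0.
Ivan: beats Nadia and Carlos; loses to Jonas → score 2.
Jonas: beats Nadia and Ivan; ties Carlos → score 2.5.
Carlos: beats Nadia; ties Jonas; loses to Ivan → score 1.5.
Jonas has the best pairwise record.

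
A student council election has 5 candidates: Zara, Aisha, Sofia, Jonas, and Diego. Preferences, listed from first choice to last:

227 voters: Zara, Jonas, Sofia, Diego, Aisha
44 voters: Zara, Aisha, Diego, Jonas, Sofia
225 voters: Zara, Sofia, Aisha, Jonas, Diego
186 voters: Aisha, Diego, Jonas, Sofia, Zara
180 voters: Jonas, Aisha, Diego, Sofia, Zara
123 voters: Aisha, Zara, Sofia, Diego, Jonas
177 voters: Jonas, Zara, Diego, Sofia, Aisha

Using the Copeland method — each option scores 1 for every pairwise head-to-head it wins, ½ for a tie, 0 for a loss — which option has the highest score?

Zara: beats Aisha, Sofia, Jonas, and Diego → score 4.
Aisha: beats Diego; loses to Zara, Sofia, and Jonas → score 1.
Sofia: beats Aisha; loses to Zara, Jonas, and Diego → score 1.
Jonas: beats Aisha, Sofia, and Diego; loses to Zara → score 3.
Diego: beats Sofia; loses to Zara, Aisha, and Jonas → score 1.
Zara has the best pairwise record.

Zara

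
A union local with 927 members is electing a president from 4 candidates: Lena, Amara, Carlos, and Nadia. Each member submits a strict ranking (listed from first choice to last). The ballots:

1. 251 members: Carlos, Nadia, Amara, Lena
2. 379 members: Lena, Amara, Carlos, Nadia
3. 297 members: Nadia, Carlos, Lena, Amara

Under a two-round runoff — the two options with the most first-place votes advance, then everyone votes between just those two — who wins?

Nadia

Round 1 first-place votes: Lena 379, Amara 0, Carlos 251, Nadia 297.
Lena and Nadia advance.
Runoff: Lena is preferred to Nadia by 379 voters; Nadia by 548.
Nadia wins the runoff.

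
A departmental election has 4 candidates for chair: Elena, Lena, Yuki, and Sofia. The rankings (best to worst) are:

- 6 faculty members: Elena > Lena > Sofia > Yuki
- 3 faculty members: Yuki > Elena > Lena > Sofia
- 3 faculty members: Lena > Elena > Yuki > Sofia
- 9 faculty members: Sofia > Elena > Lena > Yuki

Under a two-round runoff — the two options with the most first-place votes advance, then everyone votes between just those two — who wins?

Round 1 first-place votes: Elena 6, Lena 3, Yuki 3, Sofia 9.
Sofia and Elena advance.
Runoff: Sofia is preferred to Elena by 9 voters; Elena by 12.
Elena wins the runoff.

Elena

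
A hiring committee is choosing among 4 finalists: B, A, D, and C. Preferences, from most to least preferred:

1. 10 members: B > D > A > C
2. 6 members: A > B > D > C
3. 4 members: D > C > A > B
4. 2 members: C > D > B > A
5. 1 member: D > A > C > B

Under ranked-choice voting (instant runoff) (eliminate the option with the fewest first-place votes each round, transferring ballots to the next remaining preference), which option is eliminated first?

Round 1: B 10, A 6, D 5, C 2. Eliminate C.

C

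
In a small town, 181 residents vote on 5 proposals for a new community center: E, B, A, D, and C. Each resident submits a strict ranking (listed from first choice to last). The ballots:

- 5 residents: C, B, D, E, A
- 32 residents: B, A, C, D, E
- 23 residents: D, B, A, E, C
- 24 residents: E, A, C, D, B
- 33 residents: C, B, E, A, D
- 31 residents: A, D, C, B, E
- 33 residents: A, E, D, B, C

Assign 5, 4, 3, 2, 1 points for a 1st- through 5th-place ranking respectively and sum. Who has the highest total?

E: 5·2 + 32·1 + 23·2 + 24·5 + 33·3 + 31·1 + 33·4 = 470
B: 5·4 + 32·5 + 23·4 + 24·1 + 33·4 + 31·2 + 33·2 = 556
A: 5·1 + 32·4 + 23·3 + 24·4 + 33·2 + 31·5 + 33·5 = 684
D: 5·3 + 32·2 + 23·5 + 24·2 + 33·1 + 31·4 + 33·3 = 498
C: 5·5 + 32·3 + 23·1 + 24·3 + 33·5 + 31·3 + 33·1 = 507
A has the highest Borda score (684).

A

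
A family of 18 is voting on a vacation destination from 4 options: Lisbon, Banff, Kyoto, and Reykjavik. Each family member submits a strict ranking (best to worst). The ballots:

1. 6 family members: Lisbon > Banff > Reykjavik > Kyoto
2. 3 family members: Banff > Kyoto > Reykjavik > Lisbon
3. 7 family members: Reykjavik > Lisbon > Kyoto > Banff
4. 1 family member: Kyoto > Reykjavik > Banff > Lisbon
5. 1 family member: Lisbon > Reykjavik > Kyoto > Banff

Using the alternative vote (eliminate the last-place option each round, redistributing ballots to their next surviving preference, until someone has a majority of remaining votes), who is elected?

Round 1: Lisbon 7, Banff 3, Kyoto 1, Reykjavik 7. Eliminate Kyoto.
Round 2: Lisbon 7, Banff 3, Reykjavik 8. Eliminate Banff.
Round 3: Lisbon 7, Reykjavik 11. Reykjavik has a majority.

Reykjavik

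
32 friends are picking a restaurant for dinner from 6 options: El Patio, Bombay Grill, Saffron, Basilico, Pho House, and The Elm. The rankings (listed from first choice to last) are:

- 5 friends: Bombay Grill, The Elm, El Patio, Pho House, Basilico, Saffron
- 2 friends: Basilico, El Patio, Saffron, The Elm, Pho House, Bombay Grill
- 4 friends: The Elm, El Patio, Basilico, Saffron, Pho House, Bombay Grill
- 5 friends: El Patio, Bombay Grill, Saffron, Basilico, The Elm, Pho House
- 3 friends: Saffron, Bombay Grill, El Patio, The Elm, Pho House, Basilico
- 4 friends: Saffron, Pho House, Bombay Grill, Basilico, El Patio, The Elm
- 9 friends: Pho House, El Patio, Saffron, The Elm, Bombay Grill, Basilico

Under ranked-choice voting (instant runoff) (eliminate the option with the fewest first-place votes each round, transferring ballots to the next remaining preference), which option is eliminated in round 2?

Round 1: El Patio 5, Bombay Grill 5, Saffron 7, Basilico 2, Pho House 9, The Elm 4. Eliminate Basilico.
Round 2: El Patio 7, Bombay Grill 5, Saffron 7, Pho House 9, The Elm 4. Eliminate The Elm.

The Elm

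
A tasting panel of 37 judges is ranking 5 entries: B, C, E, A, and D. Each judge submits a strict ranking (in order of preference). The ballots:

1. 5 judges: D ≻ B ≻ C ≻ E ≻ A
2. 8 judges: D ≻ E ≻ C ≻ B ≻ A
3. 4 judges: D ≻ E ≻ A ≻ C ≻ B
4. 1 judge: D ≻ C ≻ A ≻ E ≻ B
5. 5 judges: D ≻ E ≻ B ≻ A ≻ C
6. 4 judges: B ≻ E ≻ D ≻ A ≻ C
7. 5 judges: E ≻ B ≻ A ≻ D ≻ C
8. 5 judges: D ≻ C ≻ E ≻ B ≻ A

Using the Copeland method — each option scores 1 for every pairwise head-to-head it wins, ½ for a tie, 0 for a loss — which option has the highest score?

D

B: beats C and A; loses to E and D → score 2.
C: beats A; loses to B, E, and D → score 1.
E: beats B, C, and A; loses to D → score 3.
A: loses to B, C, E, and D → score 0.
D: beats B, C, E, and A → score 4.
D has the best pairwise record.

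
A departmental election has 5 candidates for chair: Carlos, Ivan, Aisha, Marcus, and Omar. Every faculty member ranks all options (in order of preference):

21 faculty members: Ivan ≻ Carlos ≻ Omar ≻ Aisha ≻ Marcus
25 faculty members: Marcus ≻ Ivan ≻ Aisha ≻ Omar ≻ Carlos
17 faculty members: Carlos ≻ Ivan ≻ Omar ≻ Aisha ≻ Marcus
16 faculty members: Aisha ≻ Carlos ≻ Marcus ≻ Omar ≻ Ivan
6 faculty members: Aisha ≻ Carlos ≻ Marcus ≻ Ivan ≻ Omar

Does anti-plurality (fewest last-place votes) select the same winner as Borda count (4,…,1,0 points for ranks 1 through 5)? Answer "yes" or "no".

no

Anti-plurality — last-place votes: Carlos 25, Ivan 16, Aisha 0, Marcus 38, Omar 6. Winner: Aisha.
Borda — scores: Carlos 197, Ivan 216, Aisha 176, Marcus 144, Omar 117. Winner: Ivan.
The two methods disagree.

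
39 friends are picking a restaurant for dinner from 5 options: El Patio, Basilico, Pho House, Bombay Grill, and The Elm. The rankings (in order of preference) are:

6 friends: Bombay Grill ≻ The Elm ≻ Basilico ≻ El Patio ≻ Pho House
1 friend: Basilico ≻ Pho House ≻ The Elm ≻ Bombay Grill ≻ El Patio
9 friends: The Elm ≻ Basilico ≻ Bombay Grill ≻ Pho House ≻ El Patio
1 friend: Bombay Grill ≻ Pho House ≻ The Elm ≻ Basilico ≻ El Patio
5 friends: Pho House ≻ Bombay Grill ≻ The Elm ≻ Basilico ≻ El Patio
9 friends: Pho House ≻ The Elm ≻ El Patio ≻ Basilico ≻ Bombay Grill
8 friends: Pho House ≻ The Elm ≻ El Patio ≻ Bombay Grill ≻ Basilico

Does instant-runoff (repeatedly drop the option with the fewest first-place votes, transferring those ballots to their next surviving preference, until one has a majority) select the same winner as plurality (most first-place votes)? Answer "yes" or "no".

Instant-runoff — R1 El Patio 0, Basilico 1, Pho House 22, Bombay Grill 7, The Elm 9 (Pho House winner). Winner: Pho House.
Plurality — first-place votes: El Patio 0, Basilico 1, Pho House 22, Bombay Grill 7, The Elm 9. Winner: Pho House.
The two methods agree.

yes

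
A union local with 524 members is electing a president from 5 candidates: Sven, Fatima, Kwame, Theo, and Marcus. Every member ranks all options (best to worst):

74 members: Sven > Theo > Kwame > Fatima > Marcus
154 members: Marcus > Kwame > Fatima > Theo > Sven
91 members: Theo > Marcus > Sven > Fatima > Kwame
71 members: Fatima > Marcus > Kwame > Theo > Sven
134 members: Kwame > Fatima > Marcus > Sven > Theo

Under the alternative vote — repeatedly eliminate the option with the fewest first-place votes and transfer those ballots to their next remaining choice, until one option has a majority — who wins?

Marcus

Round 1: Sven 74, Fatima 71, Kwame 134, Theo 91, Marcus 154. Eliminate Fatima.
Round 2: Sven 74, Kwame 134, Theo 91, Marcus 225. Eliminate Sven.
Round 3: Kwame 134, Theo 165, Marcus 225. Eliminate Kwame.
Round 4: Theo 165, Marcus 359. Marcus has a majority.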